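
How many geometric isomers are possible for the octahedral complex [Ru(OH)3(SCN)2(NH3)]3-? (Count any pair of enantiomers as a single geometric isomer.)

The distinct arrangements are (3 in all): OH mer, SCN trans; OH fac, SCN cis; OH mer, SCN cis.

3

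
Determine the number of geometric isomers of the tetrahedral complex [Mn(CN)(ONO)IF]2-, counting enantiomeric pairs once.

1

All four vertices of a tetrahedron are equivalent and mutually adjacent, so cis/trans isomerism cannot arise.
Only one geometric arrangement is possible; it has no improper symmetry element, so it exists as a pair of enantiomers (2 stereoisomers).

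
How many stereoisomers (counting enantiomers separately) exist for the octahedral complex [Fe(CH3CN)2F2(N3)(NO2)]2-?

An octahedron has six vertices in three trans pairs; every non-trans pair is cis.
The distinct arrangements are (6 in all): CH3CN trans, F trans; CH3CN trans, F cis; CH3CN cis, F cis (3 arrangements, 2 chiral); CH3CN cis, F trans.
Of these, 2 lack any improper symmetry element and so occur as enantiomeric pairs, giving 6 + 2 = 8 stereoisomers in total.

8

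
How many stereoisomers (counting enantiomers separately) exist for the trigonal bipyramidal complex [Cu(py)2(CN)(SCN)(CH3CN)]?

10

In a trigonal bipyramid the two axial positions differ from the three equatorial ones.
Systematic enumeration (placing each ligand type in turn and discarding arrangements equivalent by rotation or reflection) gives 7 geometric isomers.
Of these, 3 lack any improper symmetry element and so occur as enantiomeric pairs, giving 7 + 3 = 10 stereoisomers in total.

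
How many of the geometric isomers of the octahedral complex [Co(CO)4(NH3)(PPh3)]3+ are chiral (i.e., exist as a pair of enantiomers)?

An octahedron has six vertices in three trans pairs; every non-trans pair is cis.
Working through the distinct placements yields 2 geometric isomers: NH3 and PPh3 mutually trans; NH3 and PPh3 mutually cis.
Each arrangement has an internal mirror plane or centre of symmetry, so none is chiral.

0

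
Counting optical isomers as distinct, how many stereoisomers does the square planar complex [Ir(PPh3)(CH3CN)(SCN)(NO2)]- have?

3

A square has two trans pairs of vertices; adjacent vertices are cis.
There are 3 geometric isomers: (CH3CN/PPh3 trans, NO2/SCN trans); (CH3CN/SCN trans, NO2/PPh3 trans); (CH3CN/NO2 trans, PPh3/SCN trans).
Each arrangement has an internal mirror plane or centre of symmetry, so none is chiral.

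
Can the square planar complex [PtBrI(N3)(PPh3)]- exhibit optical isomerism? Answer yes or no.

Working through the distinct placements yields 3 geometric isomers: (Br/N3 trans, I/PPh3 trans); (Br/PPh3 trans, I/N3 trans); (Br/I trans, N3/PPh3 trans).
Each arrangement has an internal mirror plane or centre of symmetry, so none is chiral.

no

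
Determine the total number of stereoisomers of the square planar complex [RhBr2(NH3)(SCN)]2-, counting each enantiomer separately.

2

A square has two trans pairs of vertices; adjacent vertices are cis.
There are 2 geometric isomers: Br cis; Br trans.
Each arrangement has an internal mirror plane or centre of symmetry, so none is chiral.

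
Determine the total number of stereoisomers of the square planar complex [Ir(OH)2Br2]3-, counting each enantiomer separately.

In a square planar complex each vertex has one trans partner and two cis neighbours.
Working through the distinct placements yields 2 geometric isomers: OH cis; OH trans.
Each arrangement has an internal mirror plane or centre of symmetry, so none is chiral.

2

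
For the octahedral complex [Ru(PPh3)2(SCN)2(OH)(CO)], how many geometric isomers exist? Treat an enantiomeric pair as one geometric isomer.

In an octahedral complex each vertex has one trans partner and four cis neighbours.
The distinct arrangements are (6 in all): PPh3 trans, SCN trans; PPh3 cis, SCN cis (3 arrangements, 2 chiral); PPh3 cis, SCN trans; PPh3 trans, SCN cis.

6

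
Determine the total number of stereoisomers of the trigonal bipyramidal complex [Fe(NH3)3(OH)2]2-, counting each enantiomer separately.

In a trigonal bipyramid the two axial positions differ from the three equatorial ones.
The distinct arrangements are (3 in all): OH both equatorial; OH one axial, one equatorial; OH both axial.
Each arrangement has an internal mirror plane or centre of symmetry, so none is chiral.

3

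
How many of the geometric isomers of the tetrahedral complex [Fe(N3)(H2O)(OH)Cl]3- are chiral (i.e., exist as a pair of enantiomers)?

All four vertices of a tetrahedron are equivalent and mutually adjacent, so cis/trans isomerism cannot arise.
Only one geometric arrangement is possible; it has no improper symmetry element, so it exists as a pair of enantiomers (2 stereoisomers).

1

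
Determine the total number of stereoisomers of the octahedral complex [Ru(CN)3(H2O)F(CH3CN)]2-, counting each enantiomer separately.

The distinct arrangements are (4 in all): CN mer (3 arrangements); CN fac (chiral).
One of these lacks any improper symmetry element and so occurs as an enantiomeric pair, giving 4 + 1 = 5 stereoisomers in total.

5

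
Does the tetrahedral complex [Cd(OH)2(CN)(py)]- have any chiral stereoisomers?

no

In a tetrahedral complex all four positions are equivalent and every pair of ligands is adjacent — there is no cis/trans distinction.
Only one geometric arrangement is possible.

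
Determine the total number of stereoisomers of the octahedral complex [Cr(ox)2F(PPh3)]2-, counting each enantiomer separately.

Each ox is bidentate and must span two cis positions.
The distinct arrangements are (2 in all): F and PPh3 mutually trans; F and PPh3 mutually cis (chiral).
One of these lacks any improper symmetry element and so occurs as an enantiomeric pair, giving 2 + 1 = 3 stereoisomers in total.

3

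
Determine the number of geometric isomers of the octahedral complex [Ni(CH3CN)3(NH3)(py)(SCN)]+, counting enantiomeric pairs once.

4

There are 4 geometric isomers: CH3CN mer (3 arrangements); CH3CN fac (chiral).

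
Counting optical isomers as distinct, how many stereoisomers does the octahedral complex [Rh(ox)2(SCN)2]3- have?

3

Each ox is bidentate and must span two cis positions.
The distinct arrangements are (2 in all): SCN trans; SCN cis (chiral).
One of these lacks any improper symmetry element and so occurs as an enantiomeric pair, giving 2 + 1 = 3 stereoisomers in total.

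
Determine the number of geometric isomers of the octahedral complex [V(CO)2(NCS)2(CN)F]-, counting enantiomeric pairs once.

6

The six octahedral sites form three mutually perpendicular trans pairs.
The distinct arrangements are (6 in all): CO cis, NCS trans; CO cis, NCS cis (3 arrangements, 2 chiral); CO trans, NCS trans; CO trans, NCS cis.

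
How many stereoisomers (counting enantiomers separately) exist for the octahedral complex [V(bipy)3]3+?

An octahedron has six vertices in three trans pairs; every non-trans pair is cis.
Each bipy is bidentate and must span two cis positions.
Only one geometric arrangement is possible; it has no improper symmetry element, so it exists as a pair of enantiomers (2 stereoisomers).

2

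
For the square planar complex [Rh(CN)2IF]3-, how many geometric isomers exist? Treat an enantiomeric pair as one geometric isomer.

2

A square has two trans pairs of vertices; adjacent vertices are cis.
The distinct arrangements are (2 in all): CN cis; CN trans.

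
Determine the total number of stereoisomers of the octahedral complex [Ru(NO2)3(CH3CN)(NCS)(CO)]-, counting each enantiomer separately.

5

In an octahedral complex each vertex has one trans partner and four cis neighbours.
The distinct arrangements are (4 in all): NO2 mer (3 arrangements); NO2 fac (chiral).
One of these lacks any improper symmetry element and so occurs as an enantiomeric pair, giving 4 + 1 = 5 stereoisomers in total.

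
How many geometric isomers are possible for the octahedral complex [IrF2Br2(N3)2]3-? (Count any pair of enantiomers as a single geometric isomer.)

There are 5 geometric isomers: F trans, Br trans, N3 trans; F cis, Br trans, N3 cis; F cis, Br cis, N3 trans; F cis, Br cis, N3 cis (chiral); F trans, Br cis, N3 cis.

5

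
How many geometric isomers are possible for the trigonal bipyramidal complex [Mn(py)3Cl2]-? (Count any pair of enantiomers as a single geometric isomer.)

In a trigonal bipyramid the two axial positions differ from the three equatorial ones.
There are 3 geometric isomers: Cl both axial; Cl one axial, one equatorial; Cl both equatorial.

3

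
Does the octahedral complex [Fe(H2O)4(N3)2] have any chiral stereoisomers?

no

An octahedron has six vertices in three trans pairs; every non-trans pair is cis.
The distinct arrangements are (2 in all): N3 trans; N3 cis.
Each arrangement has an internal mirror plane or centre of symmetry, so none is chiral.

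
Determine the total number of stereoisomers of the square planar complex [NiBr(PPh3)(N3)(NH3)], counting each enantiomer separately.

3

Systematic placement gives 3 geometric isomers: (Br/NH3 trans, N3/PPh3 trans); (Br/PPh3 trans, N3/NH3 trans); (Br/N3 trans, NH3/PPh3 trans).
Each arrangement has an internal mirror plane or centre of symmetry, so none is chiral.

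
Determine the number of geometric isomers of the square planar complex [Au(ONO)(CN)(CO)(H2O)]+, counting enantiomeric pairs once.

There are 3 geometric isomers: (CN/H2O trans, CO/ONO trans); (CN/ONO trans, CO/H2O trans); (CN/CO trans, H2O/ONO trans).

3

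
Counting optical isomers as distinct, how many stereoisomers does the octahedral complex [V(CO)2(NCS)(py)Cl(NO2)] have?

15

An octahedron has six vertices in three trans pairs; every non-trans pair is cis.
Exhaustive case analysis gives 9 geometric isomers.
Of these, 6 lack any improper symmetry element and so occur as enantiomeric pairs, giving 9 + 6 = 15 stereoisomers in total.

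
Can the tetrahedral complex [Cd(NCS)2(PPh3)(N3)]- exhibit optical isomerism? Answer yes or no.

All four vertices of a tetrahedron are equivalent and mutually adjacent, so cis/trans isomerism cannot arise.
Only one geometric arrangement is possible.

no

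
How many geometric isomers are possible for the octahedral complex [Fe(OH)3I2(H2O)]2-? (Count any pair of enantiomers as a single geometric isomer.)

3

In an octahedral complex each vertex has one trans partner and four cis neighbours.
Working through the distinct placements yields 3 geometric isomers: OH mer, I cis; OH mer, I trans; OH fac, I cis.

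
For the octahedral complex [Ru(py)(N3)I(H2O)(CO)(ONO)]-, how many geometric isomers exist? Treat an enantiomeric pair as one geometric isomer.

The six octahedral sites form three mutually perpendicular trans pairs.
Systematic enumeration (placing each ligand type in turn and discarding arrangements equivalent by rotation or reflection) gives 15 geometric isomers.

15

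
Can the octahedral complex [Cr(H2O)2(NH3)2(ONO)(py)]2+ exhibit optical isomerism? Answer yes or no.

yes

An octahedron has six vertices in three trans pairs; every non-trans pair is cis.
The distinct arrangements are (6 in all): H2O trans, NH3 trans; H2O trans, NH3 cis; H2O cis, NH3 cis (3 arrangements, 2 chiral); H2O cis, NH3 trans.
Of these, 2 lack any improper symmetry element and so occur as enantiomeric pairs, giving 6 + 2 = 8 stereoisomers in total.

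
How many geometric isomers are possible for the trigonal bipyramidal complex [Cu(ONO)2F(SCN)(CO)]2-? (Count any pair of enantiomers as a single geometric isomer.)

A trigonal bipyramid has two axial and three equatorial sites, which are chemically inequivalent.
Systematic enumeration (placing each ligand type in turn and discarding arrangements equivalent by rotation or reflection) gives 7 geometric isomers.

7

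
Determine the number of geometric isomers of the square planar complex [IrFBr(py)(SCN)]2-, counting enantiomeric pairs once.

The distinct arrangements are (3 in all): (Br/SCN trans, F/py trans); (Br/py trans, F/SCN trans); (Br/F trans, SCN/py trans).

3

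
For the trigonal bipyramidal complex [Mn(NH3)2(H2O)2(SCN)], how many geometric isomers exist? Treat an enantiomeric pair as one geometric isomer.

Placing the ligands in turn and identifying arrangements related by rotation or reflection leaves 5 distinct geometric isomers.

5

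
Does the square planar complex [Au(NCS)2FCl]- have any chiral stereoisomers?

no

The distinct arrangements are (2 in all): NCS cis; NCS trans.
Each arrangement has an internal mirror plane or centre of symmetry, so none is chiral.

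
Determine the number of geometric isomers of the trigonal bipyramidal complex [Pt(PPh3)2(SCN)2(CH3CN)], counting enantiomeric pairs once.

In a trigonal bipyramid the two axial positions differ from the three equatorial ones.
Placing the ligands in turn and identifying arrangements related by rotation or reflection leaves 5 distinct geometric isomers.

5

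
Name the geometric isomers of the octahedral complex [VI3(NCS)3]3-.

In an octahedral complex each vertex has one trans partner and four cis neighbours.
Working through the distinct placements yields 2 geometric isomers: I mer; I fac.

fac and mer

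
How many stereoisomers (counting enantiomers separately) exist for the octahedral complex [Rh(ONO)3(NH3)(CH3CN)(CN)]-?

5

An octahedron has six vertices in three trans pairs; every non-trans pair is cis.
Systematic placement gives 4 geometric isomers: ONO mer (3 arrangements); ONO fac (chiral).
One of these lacks any improper symmetry element and so occurs as an enantiomeric pair, giving 4 + 1 = 5 stereoisomers in total.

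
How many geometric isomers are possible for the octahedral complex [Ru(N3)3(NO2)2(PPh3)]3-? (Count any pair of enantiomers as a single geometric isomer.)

3

The six octahedral sites form three mutually perpendicular trans pairs.
Working through the distinct placements yields 3 geometric isomers: N3 mer, NO2 cis; N3 mer, NO2 trans; N3 fac, NO2 cis.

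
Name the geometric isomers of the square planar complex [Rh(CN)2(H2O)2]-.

In a square planar complex each vertex has one trans partner and two cis neighbours.
Systematic placement gives 2 geometric isomers: CN cis; CN trans.

cis and trans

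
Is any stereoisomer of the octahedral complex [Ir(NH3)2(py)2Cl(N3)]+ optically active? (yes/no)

The distinct arrangements are (6 in all): NH3 trans, py trans; NH3 cis, py cis (3 arrangements, 2 chiral); NH3 cis, py trans; NH3 trans, py cis.
Of these, 2 lack any improper symmetry element and so occur as enantiomeric pairs, giving 6 + 2 = 8 stereoisomers in total.

yes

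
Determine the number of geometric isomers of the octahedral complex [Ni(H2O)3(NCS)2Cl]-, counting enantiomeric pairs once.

An octahedron has six vertices in three trans pairs; every non-trans pair is cis.
The distinct arrangements are (3 in all): H2O mer, NCS trans; H2O fac, NCS cis; H2O mer, NCS cis.

3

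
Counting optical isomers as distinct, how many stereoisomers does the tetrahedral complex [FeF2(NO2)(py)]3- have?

All four vertices of a tetrahedron are equivalent and mutually adjacent, so cis/trans isomerism cannot arise.
Only one geometric arrangement is possible.

1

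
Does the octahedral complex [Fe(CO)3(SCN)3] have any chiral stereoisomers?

no

The six octahedral sites form three mutually perpendicular trans pairs.
The distinct arrangements are (2 in all): CO mer; CO fac.
Each arrangement has an internal mirror plane or centre of symmetry, so none is chiral.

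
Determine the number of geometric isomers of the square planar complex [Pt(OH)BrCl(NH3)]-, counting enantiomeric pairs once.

3

There are 3 geometric isomers: (Br/NH3 trans, Cl/OH trans); (Br/OH trans, Cl/NH3 trans); (Br/Cl trans, NH3/OH trans).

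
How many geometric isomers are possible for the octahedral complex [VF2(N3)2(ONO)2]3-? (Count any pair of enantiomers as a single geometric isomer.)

5

Systematic placement gives 5 geometric isomers: F trans, N3 trans, ONO trans; F trans, N3 cis, ONO cis; F cis, N3 cis, ONO trans; F cis, N3 cis, ONO cis (chiral); F cis, N3 trans, ONO cis.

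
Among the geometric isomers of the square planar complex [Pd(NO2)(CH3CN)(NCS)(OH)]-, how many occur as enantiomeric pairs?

A square has two trans pairs of vertices; adjacent vertices are cis.
The distinct arrangements are (3 in all): (CH3CN/NO2 trans, NCS/OH trans); (CH3CN/OH trans, NCS/NO2 trans); (CH3CN/NCS trans, NO2/OH trans).
Each arrangement has an internal mirror plane or centre of symmetry, so none is chiral.

0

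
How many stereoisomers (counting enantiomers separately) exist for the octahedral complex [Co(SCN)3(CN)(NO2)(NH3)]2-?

Systematic placement gives 4 geometric isomers: SCN mer (3 arrangements); SCN fac (chiral).
One of these lacks any improper symmetry element and so occurs as an enantiomeric pair, giving 4 + 1 = 5 stereoisomers in total.

5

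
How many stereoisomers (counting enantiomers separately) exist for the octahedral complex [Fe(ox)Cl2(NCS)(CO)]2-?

6

In an octahedral complex each vertex has one trans partner and four cis neighbours.
Each ox is bidentate and must span two cis positions.
The distinct arrangements are (4 in all): Cl cis (3 arrangements, 2 chiral); Cl trans.
Of these, 2 lack any improper symmetry element and so occur as enantiomeric pairs, giving 4 + 2 = 6 stereoisomers in total.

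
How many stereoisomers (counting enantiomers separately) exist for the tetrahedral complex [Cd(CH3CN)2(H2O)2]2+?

All four vertices of a tetrahedron are equivalent and mutually adjacent, so cis/trans isomerism cannot arise.
Only one geometric arrangement is possible.

1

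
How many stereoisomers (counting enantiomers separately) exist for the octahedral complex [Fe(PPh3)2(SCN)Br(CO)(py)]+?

15

In an octahedral complex each vertex has one trans partner and four cis neighbours.
Systematic enumeration (placing each ligand type in turn and discarding arrangements equivalent by rotation or reflection) gives 9 geometric isomers.
Of these, 6 lack any improper symmetry element and so occur as enantiomeric pairs, giving 9 + 6 = 15 stereoisomers in total.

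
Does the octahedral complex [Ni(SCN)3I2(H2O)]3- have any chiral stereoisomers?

no

In an octahedral complex each vertex has one trans partner and four cis neighbours.
Working through the distinct placements yields 3 geometric isomers: SCN mer, I cis; SCN mer, I trans; SCN fac, I cis.
Each arrangement has an internal mirror plane or centre of symmetry, so none is chiral.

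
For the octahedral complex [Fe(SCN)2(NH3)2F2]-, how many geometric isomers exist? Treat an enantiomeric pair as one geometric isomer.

An octahedron has six vertices in three trans pairs; every non-trans pair is cis.
There are 5 geometric isomers: SCN trans, NH3 trans, F trans; SCN cis, NH3 cis, F trans; SCN trans, NH3 cis, F cis; SCN cis, NH3 cis, F cis (chiral); SCN cis, NH3 trans, F cis.

5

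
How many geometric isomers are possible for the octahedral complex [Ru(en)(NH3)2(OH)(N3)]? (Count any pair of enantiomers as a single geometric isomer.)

4

In an octahedral complex each vertex has one trans partner and four cis neighbours.
Each en is bidentate and must span two cis positions.
Working through the distinct placements yields 4 geometric isomers: NH3 cis (3 arrangements, 2 chiral); NH3 trans.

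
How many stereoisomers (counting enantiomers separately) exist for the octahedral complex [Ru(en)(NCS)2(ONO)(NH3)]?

6

Each en is bidentate and must span two cis positions.
There are 4 geometric isomers: NCS trans; NCS cis (3 arrangements, 2 chiral).
Of these, 2 lack any improper symmetry element and so occur as enantiomeric pairs, giving 4 + 2 = 6 stereoisomers in total.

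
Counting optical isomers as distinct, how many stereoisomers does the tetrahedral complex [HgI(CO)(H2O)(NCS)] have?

2

All four vertices of a tetrahedron are equivalent and mutually adjacent, so cis/trans isomerism cannot arise.
Only one geometric arrangement is possible; it has no improper symmetry element, so it exists as a pair of enantiomers (2 stereoisomers).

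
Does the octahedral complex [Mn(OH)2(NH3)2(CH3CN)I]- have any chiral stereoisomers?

Working through the distinct placements yields 6 geometric isomers: OH trans, NH3 trans; OH cis, NH3 cis (3 arrangements, 2 chiral); OH trans, NH3 cis; OH cis, NH3 trans.
Of these, 2 lack any improper symmetry element and so occur as enantiomeric pairs, giving 6 + 2 = 8 stereoisomers in total.

yes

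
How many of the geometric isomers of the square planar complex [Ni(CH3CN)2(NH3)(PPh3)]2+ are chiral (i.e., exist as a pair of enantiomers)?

In a square planar complex each vertex has one trans partner and two cis neighbours.
There are 2 geometric isomers: CH3CN cis; CH3CN trans.
Each arrangement has an internal mirror plane or centre of symmetry, so none is chiral.

0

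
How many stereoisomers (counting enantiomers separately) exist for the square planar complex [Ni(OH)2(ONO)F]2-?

A square has two trans pairs of vertices; adjacent vertices are cis.
Systematic placement gives 2 geometric isomers: OH cis; OH trans.
Each arrangement has an internal mirror plane or centre of symmetry, so none is chiral.

2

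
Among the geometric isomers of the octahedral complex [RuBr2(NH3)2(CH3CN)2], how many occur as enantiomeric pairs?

1

An octahedron has six vertices in three trans pairs; every non-trans pair is cis.
The distinct arrangements are (5 in all): Br trans, NH3 trans, CH3CN trans; Br trans, NH3 cis, CH3CN cis; Br cis, NH3 trans, CH3CN cis; Br cis, NH3 cis, CH3CN cis (chiral); Br cis, NH3 cis, CH3CN trans.
One of these lacks any improper symmetry element and so occurs as an enantiomeric pair, giving 5 + 1 = 6 stereoisomers in total.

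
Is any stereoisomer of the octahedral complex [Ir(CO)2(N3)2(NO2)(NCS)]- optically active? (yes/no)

yes

Systematic placement gives 6 geometric isomers: CO trans, N3 trans; CO trans, N3 cis; CO cis, N3 cis (3 arrangements, 2 chiral); CO cis, N3 trans.
Of these, 2 lack any improper symmetry element and so occur as enantiomeric pairs, giving 6 + 2 = 8 stereoisomers in total.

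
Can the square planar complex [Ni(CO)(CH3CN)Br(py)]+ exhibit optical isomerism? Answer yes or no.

In a square planar complex each vertex has one trans partner and two cis neighbours.
There are 3 geometric isomers: (Br/CO trans, CH3CN/py trans); (Br/py trans, CH3CN/CO trans); (Br/CH3CN trans, CO/py trans).
Each arrangement has an internal mirror plane or centre of symmetry, so none is chiral.

no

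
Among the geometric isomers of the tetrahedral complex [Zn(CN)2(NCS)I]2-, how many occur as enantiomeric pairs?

0

All four vertices of a tetrahedron are equivalent and mutually adjacent, so cis/trans isomerism cannot arise.
Only one geometric arrangement is possible.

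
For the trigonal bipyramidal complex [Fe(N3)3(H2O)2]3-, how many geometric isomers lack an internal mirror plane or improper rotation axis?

In a trigonal bipyramid the two axial positions differ from the three equatorial ones.
Working through the distinct placements yields 3 geometric isomers: H2O both axial; H2O one axial, one equatorial; H2O both equatorial.
Each arrangement has an internal mirror plane or centre of symmetry, so none is chiral.

0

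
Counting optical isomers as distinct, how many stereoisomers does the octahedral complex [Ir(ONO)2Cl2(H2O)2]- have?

6

There are 5 geometric isomers: ONO trans, Cl trans, H2O trans; ONO cis, Cl trans, H2O cis; ONO trans, Cl cis, H2O cis; ONO cis, Cl cis, H2O cis (chiral); ONO cis, Cl cis, H2O trans.
One of these lacks any improper symmetry element and so occurs as an enantiomeric pair, giving 5 + 1 = 6 stereoisomers in total.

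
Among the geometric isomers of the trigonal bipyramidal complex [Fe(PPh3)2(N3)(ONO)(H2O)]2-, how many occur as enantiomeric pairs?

A trigonal bipyramid has two axial and three equatorial sites, which are chemically inequivalent.
Placing the ligands in turn and identifying arrangements related by rotation or reflection leaves 7 distinct geometric isomers.
Of these, 3 lack any improper symmetry element and so occur as enantiomeric pairs, giving 7 + 3 = 10 stereoisomers in total.

3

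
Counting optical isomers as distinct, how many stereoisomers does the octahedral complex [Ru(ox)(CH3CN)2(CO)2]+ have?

4

An octahedron has six vertices in three trans pairs; every non-trans pair is cis.
Each ox is bidentate and must span two cis positions.
Working through the distinct placements yields 3 geometric isomers: CH3CN trans, CO cis; CH3CN cis, CO cis (chiral); CH3CN cis, CO trans.
One of these lacks any improper symmetry element and so occurs as an enantiomeric pair, giving 3 + 1 = 4 stereoisomers in total.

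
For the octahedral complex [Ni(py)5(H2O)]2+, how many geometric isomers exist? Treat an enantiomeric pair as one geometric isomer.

Only one geometric arrangement is possible.

1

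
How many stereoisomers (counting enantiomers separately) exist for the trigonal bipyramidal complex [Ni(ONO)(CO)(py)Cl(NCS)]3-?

A trigonal bipyramid has two axial and three equatorial sites, which are chemically inequivalent.
Systematic enumeration (placing each ligand type in turn and discarding arrangements equivalent by rotation or reflection) gives 10 geometric isomers.
Of these, 10 lack any improper symmetry element and so occur as enantiomeric pairs, giving 10 + 10 = 20 stereoisomers in total.

20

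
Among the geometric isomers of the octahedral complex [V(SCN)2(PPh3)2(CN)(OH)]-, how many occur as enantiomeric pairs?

The six octahedral sites form three mutually perpendicular trans pairs.
Working through the distinct placements yields 6 geometric isomers: SCN trans, PPh3 trans; SCN cis, PPh3 cis (3 arrangements, 2 chiral); SCN trans, PPh3 cis; SCN cis, PPh3 trans.
Of these, 2 lack any improper symmetry element and so occur as enantiomeric pairs, giving 6 + 2 = 8 stereoisomers in total.

2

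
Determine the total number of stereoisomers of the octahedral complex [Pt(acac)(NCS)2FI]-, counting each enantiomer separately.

6

Each acac is bidentate and must span two cis positions.
Systematic placement gives 4 geometric isomers: NCS cis (3 arrangements, 2 chiral); NCS trans.
Of these, 2 lack any improper symmetry element and so occur as enantiomeric pairs, giving 4 + 2 = 6 stereoisomers in total.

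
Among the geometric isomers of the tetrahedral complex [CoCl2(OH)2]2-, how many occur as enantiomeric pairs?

0

All four vertices of a tetrahedron are equivalent and mutually adjacent, so cis/trans isomerism cannot arise.
Only one geometric arrangement is possible.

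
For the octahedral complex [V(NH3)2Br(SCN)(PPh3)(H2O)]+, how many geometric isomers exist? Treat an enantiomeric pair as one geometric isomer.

An octahedron has six vertices in three trans pairs; every non-trans pair is cis.
Placing the ligands in turn and identifying arrangements related by rotation or reflection leaves 9 distinct geometric isomers.

9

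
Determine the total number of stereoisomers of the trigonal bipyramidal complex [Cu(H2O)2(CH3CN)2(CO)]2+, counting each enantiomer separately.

A trigonal bipyramid has two axial and three equatorial sites, which are chemically inequivalent.
Exhaustive case analysis gives 5 geometric isomers.
One of these lacks any improper symmetry element and so occurs as an enantiomeric pair, giving 5 + 1 = 6 stereoisomers in total.

6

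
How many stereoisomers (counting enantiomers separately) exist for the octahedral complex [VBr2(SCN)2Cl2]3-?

Systematic placement gives 5 geometric isomers: Br trans, SCN trans, Cl trans; Br trans, SCN cis, Cl cis; Br cis, SCN trans, Cl cis; Br cis, SCN cis, Cl cis (chiral); Br cis, SCN cis, Cl trans.
One of these lacks any improper symmetry element and so occurs as an enantiomeric pair, giving 5 + 1 = 6 stereoisomers in total.

6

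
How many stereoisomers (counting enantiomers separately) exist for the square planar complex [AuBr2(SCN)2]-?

2

In a square planar complex each vertex has one trans partner and two cis neighbours.
The distinct arrangements are (2 in all): Br cis; Br trans.
Each arrangement has an internal mirror plane or centre of symmetry, so none is chiral.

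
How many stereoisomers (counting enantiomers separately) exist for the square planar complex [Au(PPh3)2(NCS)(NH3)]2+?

2

Systematic placement gives 2 geometric isomers: PPh3 cis; PPh3 trans.
Each arrangement has an internal mirror plane or centre of symmetry, so none is chiral.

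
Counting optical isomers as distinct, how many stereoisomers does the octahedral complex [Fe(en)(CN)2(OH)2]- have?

4

Each en is bidentate and must span two cis positions.
Systematic placement gives 3 geometric isomers: CN trans, OH cis; CN cis, OH cis (chiral); CN cis, OH trans.
One of these lacks any improper symmetry element and so occurs as an enantiomeric pair, giving 3 + 1 = 4 stereoisomers in total.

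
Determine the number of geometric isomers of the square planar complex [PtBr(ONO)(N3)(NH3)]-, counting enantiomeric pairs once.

3

In a square planar complex each vertex has one trans partner and two cis neighbours.
There are 3 geometric isomers: (Br/NH3 trans, N3/ONO trans); (Br/ONO trans, N3/NH3 trans); (Br/N3 trans, NH3/ONO trans).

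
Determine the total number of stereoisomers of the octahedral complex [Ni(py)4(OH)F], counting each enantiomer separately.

In an octahedral complex each vertex has one trans partner and four cis neighbours.
Working through the distinct placements yields 2 geometric isomers: OH and F mutually trans; OH and F mutually cis.
Each arrangement has an internal mirror plane or centre of symmetry, so none is chiral.

2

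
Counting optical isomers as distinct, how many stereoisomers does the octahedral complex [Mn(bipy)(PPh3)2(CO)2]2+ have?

An octahedron has six vertices in three trans pairs; every non-trans pair is cis.
Each bipy is bidentate and must span two cis positions.
There are 3 geometric isomers: PPh3 cis, CO trans; PPh3 cis, CO cis (chiral); PPh3 trans, CO cis.
One of these lacks any improper symmetry element and so occurs as an enantiomeric pair, giving 3 + 1 = 4 stereoisomers in total.

4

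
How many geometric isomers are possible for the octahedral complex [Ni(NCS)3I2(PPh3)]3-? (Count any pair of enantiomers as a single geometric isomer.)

3

The six octahedral sites form three mutually perpendicular trans pairs.
Systematic placement gives 3 geometric isomers: NCS mer, I trans; NCS fac, I cis; NCS mer, I cis.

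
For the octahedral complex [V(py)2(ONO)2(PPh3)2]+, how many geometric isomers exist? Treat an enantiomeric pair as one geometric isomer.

An octahedron has six vertices in three trans pairs; every non-trans pair is cis.
Working through the distinct placements yields 5 geometric isomers: py trans, ONO trans, PPh3 trans; py cis, ONO trans, PPh3 cis; py trans, ONO cis, PPh3 cis; py cis, ONO cis, PPh3 cis (chiral); py cis, ONO cis, PPh3 trans.

5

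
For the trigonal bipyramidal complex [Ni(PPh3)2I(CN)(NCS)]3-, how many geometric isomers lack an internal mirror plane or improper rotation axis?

3

Systematic enumeration (placing each ligand type in turn and discarding arrangements equivalent by rotation or reflection) gives 7 geometric isomers.
Of these, 3 lack any improper symmetry element and so occur as enantiomeric pairs, giving 7 + 3 = 10 stereoisomers in total.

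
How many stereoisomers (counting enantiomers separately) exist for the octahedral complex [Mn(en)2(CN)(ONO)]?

3

Each en is bidentate and must span two cis positions.
Systematic placement gives 2 geometric isomers: CN and ONO mutually trans; CN and ONO mutually cis (chiral).
One of these lacks any improper symmetry element and so occurs as an enantiomeric pair, giving 2 + 1 = 3 stereoisomers in total.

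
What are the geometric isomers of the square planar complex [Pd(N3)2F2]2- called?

cis and trans

A square has two trans pairs of vertices; adjacent vertices are cis.
There are 2 geometric isomers: N3 cis; N3 trans.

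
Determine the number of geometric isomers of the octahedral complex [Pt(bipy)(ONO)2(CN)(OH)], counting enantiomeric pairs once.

4

In an octahedral complex each vertex has one trans partner and four cis neighbours.
Each bipy is bidentate and must span two cis positions.
Working through the distinct placements yields 4 geometric isomers: ONO cis (3 arrangements, 2 chiral); ONO trans.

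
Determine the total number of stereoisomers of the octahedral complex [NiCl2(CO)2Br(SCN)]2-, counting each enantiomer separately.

The distinct arrangements are (6 in all): Cl cis, CO cis (3 arrangements, 2 chiral); Cl trans, CO cis; Cl cis, CO trans; Cl trans, CO trans.
Of these, 2 lack any improper symmetry element and so occur as enantiomeric pairs, giving 6 + 2 = 8 stereoisomers in total.

8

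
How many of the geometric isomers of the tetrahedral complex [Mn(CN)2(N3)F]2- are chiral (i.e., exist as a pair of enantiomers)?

0

In a tetrahedral complex all four positions are equivalent and every pair of ligands is adjacent — there is no cis/trans distinction.
Only one geometric arrangement is possible.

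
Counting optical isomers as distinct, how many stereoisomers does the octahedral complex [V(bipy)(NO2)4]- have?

An octahedron has six vertices in three trans pairs; every non-trans pair is cis.
Each bipy is bidentate and must span two cis positions.
Only one geometric arrangement is possible.

1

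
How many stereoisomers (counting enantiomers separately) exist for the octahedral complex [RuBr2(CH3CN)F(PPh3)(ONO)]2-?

An octahedron has six vertices in three trans pairs; every non-trans pair is cis.
Exhaustive case analysis gives 9 geometric isomers.
Of these, 6 lack any improper symmetry element and so occur as enantiomeric pairs, giving 9 + 6 = 15 stereoisomers in total.

15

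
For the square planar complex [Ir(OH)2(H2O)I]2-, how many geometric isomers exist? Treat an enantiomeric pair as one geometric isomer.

Working through the distinct placements yields 2 geometric isomers: OH cis; OH trans.

2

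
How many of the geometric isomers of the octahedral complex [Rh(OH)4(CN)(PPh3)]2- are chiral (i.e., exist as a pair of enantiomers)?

0

In an octahedral complex each vertex has one trans partner and four cis neighbours.
Working through the distinct placements yields 2 geometric isomers: CN and PPh3 mutually cis; CN and PPh3 mutually trans.
Each arrangement has an internal mirror plane or centre of symmetry, so none is chiral.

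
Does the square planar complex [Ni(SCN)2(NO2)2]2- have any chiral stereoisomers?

A square has two trans pairs of vertices; adjacent vertices are cis.
The distinct arrangements are (2 in all): SCN cis; SCN trans.
Each arrangement has an internal mirror plane or centre of symmetry, so none is chiral.

no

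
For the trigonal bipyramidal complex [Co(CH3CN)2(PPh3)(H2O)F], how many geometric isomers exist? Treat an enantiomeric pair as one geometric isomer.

7

Exhaustive case analysis gives 7 geometric isomers.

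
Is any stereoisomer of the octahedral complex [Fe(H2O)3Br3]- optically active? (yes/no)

no

An octahedron has six vertices in three trans pairs; every non-trans pair is cis.
The distinct arrangements are (2 in all): H2O mer; H2O fac.
Each arrangement has an internal mirror plane or centre of symmetry, so none is chiral.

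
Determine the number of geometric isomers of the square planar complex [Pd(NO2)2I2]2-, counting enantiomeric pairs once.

In a square planar complex each vertex has one trans partner and two cis neighbours.
There are 2 geometric isomers: NO2 cis; NO2 trans.

2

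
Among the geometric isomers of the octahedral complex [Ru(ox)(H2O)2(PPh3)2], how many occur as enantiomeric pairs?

In an octahedral complex each vertex has one trans partner and four cis neighbours.
Each ox is bidentate and must span two cis positions.
There are 3 geometric isomers: H2O trans, PPh3 cis; H2O cis, PPh3 cis (chiral); H2O cis, PPh3 trans.
One of these lacks any improper symmetry element and so occurs as an enantiomeric pair, giving 3 + 1 = 4 stereoisomers in total.

1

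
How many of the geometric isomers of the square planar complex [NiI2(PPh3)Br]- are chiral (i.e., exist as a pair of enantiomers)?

0

The distinct arrangements are (2 in all): I cis; I trans.
Each arrangement has an internal mirror plane or centre of symmetry, so none is chiral.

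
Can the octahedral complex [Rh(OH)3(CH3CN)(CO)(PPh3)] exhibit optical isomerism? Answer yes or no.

yes

The six octahedral sites form three mutually perpendicular trans pairs.
Systematic placement gives 4 geometric isomers: OH mer (3 arrangements); OH fac (chiral).
One of these lacks any improper symmetry element and so occurs as an enantiomeric pair, giving 4 + 1 = 5 stereoisomers in total.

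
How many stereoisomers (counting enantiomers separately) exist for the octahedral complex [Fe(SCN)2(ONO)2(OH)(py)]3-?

An octahedron has six vertices in three trans pairs; every non-trans pair is cis.
Working through the distinct placements yields 6 geometric isomers: SCN cis, ONO cis (3 arrangements, 2 chiral); SCN trans, ONO cis; SCN cis, ONO trans; SCN trans, ONO trans.
Of these, 2 lack any improper symmetry element and so occur as enantiomeric pairs, giving 6 + 2 = 8 stereoisomers in total.

8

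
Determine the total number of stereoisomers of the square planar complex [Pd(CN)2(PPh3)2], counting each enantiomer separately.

In a square planar complex each vertex has one trans partner and two cis neighbours.
The distinct arrangements are (2 in all): CN cis; CN trans.
Each arrangement has an internal mirror plane or centre of symmetry, so none is chiral.

2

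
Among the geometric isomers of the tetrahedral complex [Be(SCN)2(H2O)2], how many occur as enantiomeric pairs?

0

In a tetrahedral complex all four positions are equivalent and every pair of ligands is adjacent — there is no cis/trans distinction.
Only one geometric arrangement is possible.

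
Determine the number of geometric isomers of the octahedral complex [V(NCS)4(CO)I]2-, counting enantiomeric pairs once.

An octahedron has six vertices in three trans pairs; every non-trans pair is cis.
There are 2 geometric isomers: CO and I mutually trans; CO and I mutually cis.

2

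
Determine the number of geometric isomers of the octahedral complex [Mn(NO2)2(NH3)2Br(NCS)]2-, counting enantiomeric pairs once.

The six octahedral sites form three mutually perpendicular trans pairs.
There are 6 geometric isomers: NO2 trans, NH3 trans; NO2 cis, NH3 cis (3 arrangements, 2 chiral); NO2 trans, NH3 cis; NO2 cis, NH3 trans.

6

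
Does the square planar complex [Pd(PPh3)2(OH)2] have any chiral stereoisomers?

In a square planar complex each vertex has one trans partner and two cis neighbours.
Working through the distinct placements yields 2 geometric isomers: PPh3 cis; PPh3 trans.
Each arrangement has an internal mirror plane or centre of symmetry, so none is chiral.

no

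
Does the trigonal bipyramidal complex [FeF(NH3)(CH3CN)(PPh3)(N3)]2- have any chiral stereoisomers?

A trigonal bipyramid has two axial and three equatorial sites, which are chemically inequivalent.
Exhaustive case analysis gives 10 geometric isomers.
Of these, 10 lack any improper symmetry element and so occur as enantiomeric pairs, giving 10 + 10 = 20 stereoisomers in total.

yes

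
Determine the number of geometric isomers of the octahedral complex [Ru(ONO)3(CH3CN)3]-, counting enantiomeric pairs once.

2

The distinct arrangements are (2 in all): ONO mer; ONO fac.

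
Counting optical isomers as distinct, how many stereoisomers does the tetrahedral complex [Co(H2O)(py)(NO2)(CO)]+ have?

In a tetrahedral complex all four positions are equivalent and every pair of ligands is adjacent — there is no cis/trans distinction.
Only one geometric arrangement is possible; it has no improper symmetry element, so it exists as a pair of enantiomers (2 stereoisomers).

2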